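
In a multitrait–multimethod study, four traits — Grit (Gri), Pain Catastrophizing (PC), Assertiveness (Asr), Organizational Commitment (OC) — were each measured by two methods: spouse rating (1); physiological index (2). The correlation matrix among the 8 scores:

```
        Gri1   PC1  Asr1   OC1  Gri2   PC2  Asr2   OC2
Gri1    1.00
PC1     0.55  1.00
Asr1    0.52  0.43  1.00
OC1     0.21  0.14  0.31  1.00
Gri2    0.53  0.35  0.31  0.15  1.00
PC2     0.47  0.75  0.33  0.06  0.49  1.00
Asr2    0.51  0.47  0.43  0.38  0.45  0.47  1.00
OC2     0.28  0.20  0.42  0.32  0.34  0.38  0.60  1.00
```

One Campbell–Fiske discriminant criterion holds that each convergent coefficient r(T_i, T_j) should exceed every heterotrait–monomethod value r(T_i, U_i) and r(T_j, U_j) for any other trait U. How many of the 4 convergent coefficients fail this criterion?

3

Checking each validity diagonal entry against its comparison values:
Gri (methods 1·2): 0.53 vs {0.55, 0.49, 0.52, 0.45, 0.21, 0.34} → fail.
PC (methods 1·2): 0.75 vs {0.55, 0.49, 0.43, 0.47, 0.14, 0.38} → pass.
Asr (methods 1·2): 0.43 vs {0.52, 0.45, 0.43, 0.47, 0.31, 0.60} → fail.
OC (methods 1·2): 0.32 vs {0.21, 0.34, 0.14, 0.38, 0.31, 0.60} → fail.
3 of 4 fail.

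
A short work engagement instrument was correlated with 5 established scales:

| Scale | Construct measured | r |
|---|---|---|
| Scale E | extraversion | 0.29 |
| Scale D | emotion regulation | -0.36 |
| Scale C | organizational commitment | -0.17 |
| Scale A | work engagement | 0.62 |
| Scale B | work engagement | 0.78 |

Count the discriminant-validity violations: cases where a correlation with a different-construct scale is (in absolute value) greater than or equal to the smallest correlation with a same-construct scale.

Convergent (same construct = work engagement): Scale A, Scale B.
Smallest convergent = 0.62. Discriminant |r|: 0.29, 0.36, 0.17; count ≥ 0.62 → 0.

0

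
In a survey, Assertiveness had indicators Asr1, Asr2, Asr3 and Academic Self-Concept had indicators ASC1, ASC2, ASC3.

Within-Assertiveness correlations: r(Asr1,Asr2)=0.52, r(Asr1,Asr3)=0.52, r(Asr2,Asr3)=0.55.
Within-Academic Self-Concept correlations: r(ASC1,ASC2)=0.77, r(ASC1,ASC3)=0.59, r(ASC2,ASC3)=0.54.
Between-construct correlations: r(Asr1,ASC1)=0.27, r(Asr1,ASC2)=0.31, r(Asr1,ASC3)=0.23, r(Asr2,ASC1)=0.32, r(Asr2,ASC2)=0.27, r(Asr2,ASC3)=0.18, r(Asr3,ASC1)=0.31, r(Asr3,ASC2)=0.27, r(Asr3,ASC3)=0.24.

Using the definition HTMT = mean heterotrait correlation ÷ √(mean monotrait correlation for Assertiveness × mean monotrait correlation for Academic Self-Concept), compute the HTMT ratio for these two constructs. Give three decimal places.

Mean between = 2.40/9 = 0.2667.
Mean within-Asr = 1.59/3 = 0.5300; mean within-ASC = 1.90/3 = 0.6333.
Geometric mean = √(0.5300 × 0.6333) = 0.5794.
HTMT = 0.2667 / 0.5794 = 0.460.

0.460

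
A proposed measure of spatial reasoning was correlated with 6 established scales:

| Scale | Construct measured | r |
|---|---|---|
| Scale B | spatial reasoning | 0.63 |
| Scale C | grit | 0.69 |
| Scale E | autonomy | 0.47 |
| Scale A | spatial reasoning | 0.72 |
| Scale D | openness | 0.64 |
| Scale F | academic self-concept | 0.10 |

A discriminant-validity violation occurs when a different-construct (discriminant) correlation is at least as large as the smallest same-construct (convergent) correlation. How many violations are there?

Convergent (same construct = spatial reasoning): Scale B, Scale A.
Smallest convergent = 0.63. Discriminant values: 0.69, 0.47, 0.64, 0.10; count ≥ 0.63 → 2.

2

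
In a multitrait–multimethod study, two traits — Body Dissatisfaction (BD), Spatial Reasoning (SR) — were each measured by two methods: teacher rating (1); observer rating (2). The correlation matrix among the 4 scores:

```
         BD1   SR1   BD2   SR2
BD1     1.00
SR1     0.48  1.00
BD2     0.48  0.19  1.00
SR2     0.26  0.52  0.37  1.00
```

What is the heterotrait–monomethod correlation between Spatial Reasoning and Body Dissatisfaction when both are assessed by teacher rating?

0.48

Different traits, same method: r(SR1, BD1) = 0.48.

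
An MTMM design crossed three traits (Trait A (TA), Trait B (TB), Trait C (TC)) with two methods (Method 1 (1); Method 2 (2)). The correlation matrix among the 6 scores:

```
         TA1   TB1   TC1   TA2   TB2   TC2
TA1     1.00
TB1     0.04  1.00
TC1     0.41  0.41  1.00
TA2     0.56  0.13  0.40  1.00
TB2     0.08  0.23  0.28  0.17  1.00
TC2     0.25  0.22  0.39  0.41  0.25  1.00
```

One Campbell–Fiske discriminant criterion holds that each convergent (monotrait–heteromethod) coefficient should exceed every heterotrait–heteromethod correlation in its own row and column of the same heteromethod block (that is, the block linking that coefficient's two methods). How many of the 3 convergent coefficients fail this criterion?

Checking each validity diagonal entry against its comparison values:
TA (methods 1·2): 0.56 vs {0.08, 0.13, 0.25, 0.40} → pass.
TB (methods 1·2): 0.23 vs {0.13, 0.08, 0.22, 0.28} → fail.
TC (methods 1·2): 0.39 vs {0.40, 0.25, 0.28, 0.22} → fail.
2 of 3 fail.

2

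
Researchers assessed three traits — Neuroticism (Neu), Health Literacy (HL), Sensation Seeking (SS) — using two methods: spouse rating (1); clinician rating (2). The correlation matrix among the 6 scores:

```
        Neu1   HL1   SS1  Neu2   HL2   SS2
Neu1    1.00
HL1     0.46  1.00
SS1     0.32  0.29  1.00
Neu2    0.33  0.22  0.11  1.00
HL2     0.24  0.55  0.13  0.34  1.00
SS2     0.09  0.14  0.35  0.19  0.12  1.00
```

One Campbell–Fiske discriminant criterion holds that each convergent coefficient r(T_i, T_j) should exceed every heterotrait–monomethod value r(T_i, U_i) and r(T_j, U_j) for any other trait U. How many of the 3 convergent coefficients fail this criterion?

1

Checking each validity diagonal entry against its comparison values:
Neu (methods 1·2): 0.33 vs {0.46, 0.34, 0.32, 0.19} → fail.
HL (methods 1·2): 0.55 vs {0.46, 0.34, 0.29, 0.12} → pass.
SS (methods 1·2): 0.35 vs {0.32, 0.19, 0.29, 0.12} → pass.
1 of 3 fail.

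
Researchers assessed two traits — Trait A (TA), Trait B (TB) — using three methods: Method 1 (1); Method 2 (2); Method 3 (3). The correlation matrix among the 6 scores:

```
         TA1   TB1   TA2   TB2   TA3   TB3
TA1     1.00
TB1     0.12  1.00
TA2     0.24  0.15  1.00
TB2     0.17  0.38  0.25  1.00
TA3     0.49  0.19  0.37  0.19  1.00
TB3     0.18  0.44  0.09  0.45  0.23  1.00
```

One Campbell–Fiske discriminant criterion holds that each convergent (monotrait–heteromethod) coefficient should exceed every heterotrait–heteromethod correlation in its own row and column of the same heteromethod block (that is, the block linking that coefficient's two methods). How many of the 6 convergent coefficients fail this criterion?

0

Each convergent coefficient versus the relevant comparison correlations:
TA (methods 1·2): 0.24 vs {0.17, 0.15} → pass.
TA (methods 1·3): 0.49 vs {0.18, 0.19} → pass.
TA (methods 2·3): 0.37 vs {0.09, 0.19} → pass.
TB (methods 1·2): 0.38 vs {0.15, 0.17} → pass.
TB (methods 1·3): 0.44 vs {0.19, 0.18} → pass.
TB (methods 2·3): 0.45 vs {0.19, 0.09} → pass.
0 of 6 fail.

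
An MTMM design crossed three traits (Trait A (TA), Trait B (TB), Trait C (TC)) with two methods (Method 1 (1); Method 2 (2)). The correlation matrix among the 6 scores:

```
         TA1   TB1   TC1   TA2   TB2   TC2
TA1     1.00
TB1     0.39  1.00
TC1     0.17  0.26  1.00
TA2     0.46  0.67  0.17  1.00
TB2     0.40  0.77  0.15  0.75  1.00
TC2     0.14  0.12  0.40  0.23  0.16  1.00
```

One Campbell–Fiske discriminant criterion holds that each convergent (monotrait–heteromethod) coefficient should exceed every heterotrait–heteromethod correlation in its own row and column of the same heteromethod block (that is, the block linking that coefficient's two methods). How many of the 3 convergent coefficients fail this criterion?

1

Checking each validity diagonal entry against its comparison values:
TA (methods 1·2): 0.46 vs {0.40, 0.67, 0.14, 0.17} → fail.
TB (methods 1·2): 0.77 vs {0.67, 0.40, 0.12, 0.15} → pass.
TC (methods 1·2): 0.40 vs {0.17, 0.14, 0.15, 0.12} → pass.
1 of 3 fail.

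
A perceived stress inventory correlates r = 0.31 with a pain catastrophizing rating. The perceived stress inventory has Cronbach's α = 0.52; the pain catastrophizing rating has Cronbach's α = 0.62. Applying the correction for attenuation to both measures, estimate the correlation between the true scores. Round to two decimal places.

r_true = r_obs / √(r_xx · r_yy) = 0.31 / √(0.52 × 0.62) = 0.31 / √0.3224 = 0.31 / 0.5678 ≈ 0.55.

0.55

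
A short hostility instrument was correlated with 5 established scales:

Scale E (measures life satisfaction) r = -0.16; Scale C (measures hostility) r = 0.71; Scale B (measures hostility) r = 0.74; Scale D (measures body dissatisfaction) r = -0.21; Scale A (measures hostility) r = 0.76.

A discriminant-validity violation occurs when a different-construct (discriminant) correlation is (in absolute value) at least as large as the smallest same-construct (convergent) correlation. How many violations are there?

Convergent (same construct = hostility): Scale C, Scale B, Scale A.
Smallest convergent = 0.71. Discriminant |r|: 0.16, 0.21; count ≥ 0.71 → 0.

0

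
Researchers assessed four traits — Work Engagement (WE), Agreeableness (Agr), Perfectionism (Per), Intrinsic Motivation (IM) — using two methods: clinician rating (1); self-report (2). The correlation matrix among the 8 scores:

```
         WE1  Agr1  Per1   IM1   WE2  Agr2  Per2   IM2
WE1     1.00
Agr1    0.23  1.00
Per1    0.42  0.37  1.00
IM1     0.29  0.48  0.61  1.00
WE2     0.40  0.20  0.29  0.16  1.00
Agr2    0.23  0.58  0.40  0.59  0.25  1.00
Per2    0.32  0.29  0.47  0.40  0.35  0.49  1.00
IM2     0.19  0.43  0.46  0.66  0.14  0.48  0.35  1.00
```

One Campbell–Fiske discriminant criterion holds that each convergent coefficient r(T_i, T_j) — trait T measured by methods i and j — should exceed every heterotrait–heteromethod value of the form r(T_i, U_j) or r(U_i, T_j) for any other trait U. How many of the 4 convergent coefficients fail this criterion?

1

Checking each validity diagonal entry against its comparison values:
WE (methods 1·2): 0.40 vs {0.23, 0.20, 0.32, 0.29, 0.19, 0.16} → pass.
Agr (methods 1·2): 0.58 vs {0.20, 0.23, 0.29, 0.40, 0.43, 0.59} → fail.
Per (methods 1·2): 0.47 vs {0.29, 0.32, 0.40, 0.29, 0.46, 0.40} → pass.
IM (methods 1·2): 0.66 vs {0.16, 0.19, 0.59, 0.43, 0.40, 0.46} → pass.
1 of 4 fail.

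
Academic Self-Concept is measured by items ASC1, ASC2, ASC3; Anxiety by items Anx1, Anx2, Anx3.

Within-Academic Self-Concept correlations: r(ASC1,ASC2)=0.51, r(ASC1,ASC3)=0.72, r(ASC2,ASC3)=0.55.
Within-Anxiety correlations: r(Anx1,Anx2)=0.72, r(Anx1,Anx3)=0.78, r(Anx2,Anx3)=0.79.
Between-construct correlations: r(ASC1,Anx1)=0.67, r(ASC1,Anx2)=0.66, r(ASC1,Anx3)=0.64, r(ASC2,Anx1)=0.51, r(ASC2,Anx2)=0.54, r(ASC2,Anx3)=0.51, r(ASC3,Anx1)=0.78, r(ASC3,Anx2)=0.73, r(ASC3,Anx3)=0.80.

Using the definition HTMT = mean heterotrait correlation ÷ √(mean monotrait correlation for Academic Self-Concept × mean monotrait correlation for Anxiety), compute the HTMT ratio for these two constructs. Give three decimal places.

0.964

Between-construct mean = 5.84/9 = 0.6489.
Mean within-ASC = 1.78/3 = 0.5933; mean within-Anx = 2.29/3 = 0.7633.
Geometric mean = √(0.5933 × 0.7633) = 0.6730.
HTMT = 0.6489 / 0.6730 = 0.964.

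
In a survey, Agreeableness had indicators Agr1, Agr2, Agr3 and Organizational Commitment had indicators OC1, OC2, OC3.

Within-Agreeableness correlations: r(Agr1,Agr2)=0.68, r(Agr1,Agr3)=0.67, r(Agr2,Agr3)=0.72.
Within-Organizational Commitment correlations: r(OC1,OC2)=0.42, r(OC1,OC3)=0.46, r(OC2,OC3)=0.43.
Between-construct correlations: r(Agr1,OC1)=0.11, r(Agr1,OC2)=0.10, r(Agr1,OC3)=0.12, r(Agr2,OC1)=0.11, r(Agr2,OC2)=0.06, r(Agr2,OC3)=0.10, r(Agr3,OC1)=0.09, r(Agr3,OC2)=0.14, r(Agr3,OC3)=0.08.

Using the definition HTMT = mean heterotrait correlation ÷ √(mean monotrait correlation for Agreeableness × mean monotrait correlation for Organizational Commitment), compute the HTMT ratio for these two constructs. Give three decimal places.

0.184

Mean between = 0.91/9 = 0.1011.
Mean within-Agr = 2.07/3 = 0.6900; mean within-OC = 1.31/3 = 0.4367.
Geometric mean = √(0.6900 × 0.4367) = 0.5489.
HTMT = 0.1011 / 0.5489 = 0.184.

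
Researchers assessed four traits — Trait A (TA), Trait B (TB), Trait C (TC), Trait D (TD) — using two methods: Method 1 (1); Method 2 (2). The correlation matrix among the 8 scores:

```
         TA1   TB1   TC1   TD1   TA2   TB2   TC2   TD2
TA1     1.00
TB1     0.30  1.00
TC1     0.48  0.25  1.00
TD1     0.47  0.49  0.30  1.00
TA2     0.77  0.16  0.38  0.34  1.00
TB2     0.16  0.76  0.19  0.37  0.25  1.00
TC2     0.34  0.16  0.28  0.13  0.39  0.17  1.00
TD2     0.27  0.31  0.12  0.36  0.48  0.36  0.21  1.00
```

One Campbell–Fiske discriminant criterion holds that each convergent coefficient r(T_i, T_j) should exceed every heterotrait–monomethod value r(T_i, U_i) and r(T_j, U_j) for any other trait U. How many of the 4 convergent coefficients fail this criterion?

2

Convergent coefficients and their comparison sets:
TA (methods 1·2): 0.77 vs {0.30, 0.25, 0.48, 0.39, 0.47, 0.48} → pass.
TB (methods 1·2): 0.76 vs {0.30, 0.25, 0.25, 0.17, 0.49, 0.36} → pass.
TC (methods 1·2): 0.28 vs {0.48, 0.39, 0.25, 0.17, 0.30, 0.21} → fail.
TD (methods 1·2): 0.36 vs {0.47, 0.48, 0.49, 0.36, 0.30, 0.21} → fail.
2 of 4 fail.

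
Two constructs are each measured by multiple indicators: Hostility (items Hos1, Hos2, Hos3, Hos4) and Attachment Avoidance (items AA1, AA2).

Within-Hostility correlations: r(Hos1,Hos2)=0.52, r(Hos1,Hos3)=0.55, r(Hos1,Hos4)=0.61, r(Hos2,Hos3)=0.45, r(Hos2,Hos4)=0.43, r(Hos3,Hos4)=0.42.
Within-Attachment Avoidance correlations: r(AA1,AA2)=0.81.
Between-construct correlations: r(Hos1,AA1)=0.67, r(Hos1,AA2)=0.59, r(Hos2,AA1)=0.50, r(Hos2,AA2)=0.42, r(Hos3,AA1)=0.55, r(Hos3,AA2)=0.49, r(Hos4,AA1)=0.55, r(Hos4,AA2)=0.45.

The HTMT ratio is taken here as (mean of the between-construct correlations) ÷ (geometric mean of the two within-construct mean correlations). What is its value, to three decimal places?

Mean heterotrait r = 4.22/8 = 0.5275.
Mean within-Hos = 2.98/6 = 0.4967; mean within-AA = 0.81/1 = 0.8100.
Geometric mean = √(0.4967 × 0.8100) = 0.6343.
HTMT = 0.5275 / 0.6343 = 0.832.

0.832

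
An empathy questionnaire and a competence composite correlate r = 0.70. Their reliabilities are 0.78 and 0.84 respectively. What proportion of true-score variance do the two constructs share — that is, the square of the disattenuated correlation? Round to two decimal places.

Disattenuated r = 0.70 / √(0.78 × 0.84) = 0.70 / 0.8094 = 0.8648.
Shared true-score variance = 0.8648² = 0.7479 ≈ 0.75.

0.75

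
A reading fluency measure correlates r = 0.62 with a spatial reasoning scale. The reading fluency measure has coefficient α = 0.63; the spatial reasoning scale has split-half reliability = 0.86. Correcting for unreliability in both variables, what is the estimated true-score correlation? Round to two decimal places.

r_true = r_obs / √(r_xx · r_yy) = 0.62 / √(0.63 × 0.86) = 0.62 / √0.5418 = 0.62 / 0.7361 ≈ 0.84.

0.84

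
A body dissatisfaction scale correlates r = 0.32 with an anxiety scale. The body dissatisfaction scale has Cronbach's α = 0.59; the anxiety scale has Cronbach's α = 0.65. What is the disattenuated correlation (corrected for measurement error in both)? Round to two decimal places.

0.52

r_true = r_obs / √(r_xx · r_yy) = 0.32 / √(0.59 × 0.65) = 0.32 / √0.3835 = 0.32 / 0.6193 ≈ 0.52.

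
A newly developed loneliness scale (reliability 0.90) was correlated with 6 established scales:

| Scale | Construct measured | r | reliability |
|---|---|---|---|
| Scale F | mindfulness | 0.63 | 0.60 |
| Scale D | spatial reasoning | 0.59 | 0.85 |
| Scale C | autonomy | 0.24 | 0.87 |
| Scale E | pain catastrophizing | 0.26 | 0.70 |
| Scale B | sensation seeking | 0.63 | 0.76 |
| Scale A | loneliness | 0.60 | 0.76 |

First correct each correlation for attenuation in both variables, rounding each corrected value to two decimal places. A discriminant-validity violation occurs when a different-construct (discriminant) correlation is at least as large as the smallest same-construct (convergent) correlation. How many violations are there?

Disattenuated r (r / √(r_scale · r_new)):
  Scale F (disc): 0.63 / √(0.60·0.90) = 0.86
  Scale D (disc): 0.59 / √(0.85·0.90) = 0.67
  Scale C (disc): 0.24 / √(0.87·0.90) = 0.27
  Scale E (disc): 0.26 / √(0.70·0.90) = 0.33
  Scale B (disc): 0.63 / √(0.76·0.90) = 0.76
  Scale A (conv): 0.60 / √(0.76·0.90) = 0.73
Smallest convergent = 0.73. Discriminant values: 0.86, 0.67, 0.27, 0.33, 0.76; count ≥ 0.73 → 2.

2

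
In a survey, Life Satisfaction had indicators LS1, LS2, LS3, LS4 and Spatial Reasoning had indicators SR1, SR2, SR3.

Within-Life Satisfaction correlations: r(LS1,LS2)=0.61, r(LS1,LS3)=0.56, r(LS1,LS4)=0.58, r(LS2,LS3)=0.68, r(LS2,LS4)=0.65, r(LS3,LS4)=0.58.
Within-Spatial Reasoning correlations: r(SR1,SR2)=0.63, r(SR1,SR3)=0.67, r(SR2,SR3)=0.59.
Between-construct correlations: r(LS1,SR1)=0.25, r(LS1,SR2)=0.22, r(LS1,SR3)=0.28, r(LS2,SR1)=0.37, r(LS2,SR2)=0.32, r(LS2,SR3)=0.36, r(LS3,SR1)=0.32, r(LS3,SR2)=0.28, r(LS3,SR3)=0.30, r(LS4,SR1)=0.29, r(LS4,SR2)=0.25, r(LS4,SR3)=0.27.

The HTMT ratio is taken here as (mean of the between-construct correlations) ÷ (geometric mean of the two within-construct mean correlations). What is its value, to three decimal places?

Mean between = 3.51/12 = 0.2925.
Mean within-LS = 3.66/6 = 0.6100; mean within-SR = 1.89/3 = 0.6300.
Geometric mean = √(0.6100 × 0.6300) = 0.6199.
HTMT = 0.2925 / 0.6199 = 0.472.

0.472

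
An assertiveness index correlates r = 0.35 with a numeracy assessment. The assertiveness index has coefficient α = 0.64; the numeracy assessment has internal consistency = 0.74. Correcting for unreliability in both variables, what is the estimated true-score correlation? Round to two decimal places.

r_true = r_obs / √(r_xx · r_yy) = 0.35 / √(0.64 × 0.74) = 0.35 / √0.4736 = 0.35 / 0.6882 ≈ 0.51.

0.51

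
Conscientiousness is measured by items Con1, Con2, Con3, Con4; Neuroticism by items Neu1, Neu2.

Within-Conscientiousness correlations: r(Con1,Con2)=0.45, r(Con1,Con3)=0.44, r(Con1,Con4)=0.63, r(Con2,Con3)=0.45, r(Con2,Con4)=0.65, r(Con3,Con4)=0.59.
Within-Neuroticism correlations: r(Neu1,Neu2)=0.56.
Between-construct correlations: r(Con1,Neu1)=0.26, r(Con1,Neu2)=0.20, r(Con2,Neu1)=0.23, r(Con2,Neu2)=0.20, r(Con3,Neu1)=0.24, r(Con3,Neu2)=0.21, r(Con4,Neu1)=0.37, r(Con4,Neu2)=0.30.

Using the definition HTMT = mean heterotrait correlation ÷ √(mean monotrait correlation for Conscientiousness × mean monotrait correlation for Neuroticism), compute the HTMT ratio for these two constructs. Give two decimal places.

Between-construct mean = 2.01/8 = 0.2513.
Mean within-Con = 3.21/6 = 0.5350; mean within-Neu = 0.56/1 = 0.5600.
Geometric mean = √(0.5350 × 0.5600) = 0.5474.
HTMT = 0.2513 / 0.5474 = 0.46.

0.46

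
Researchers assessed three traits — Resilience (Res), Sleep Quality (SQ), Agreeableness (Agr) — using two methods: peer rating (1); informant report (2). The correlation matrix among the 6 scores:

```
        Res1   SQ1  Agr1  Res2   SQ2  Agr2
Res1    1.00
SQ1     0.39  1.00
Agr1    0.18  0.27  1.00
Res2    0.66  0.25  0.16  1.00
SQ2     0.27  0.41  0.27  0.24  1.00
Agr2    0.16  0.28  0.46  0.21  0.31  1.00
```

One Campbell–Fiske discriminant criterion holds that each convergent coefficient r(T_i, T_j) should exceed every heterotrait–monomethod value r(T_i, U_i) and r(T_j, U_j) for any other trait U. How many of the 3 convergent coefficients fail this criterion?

Each convergent coefficient versus the relevant comparison correlations:
Res (methods 1·2): 0.66 vs {0.39, 0.24, 0.18, 0.21} → pass.
SQ (methods 1·2): 0.41 vs {0.39, 0.24, 0.27, 0.31} → pass.
Agr (methods 1·2): 0.46 vs {0.18, 0.21, 0.27, 0.31} → pass.
0 of 3 fail.

0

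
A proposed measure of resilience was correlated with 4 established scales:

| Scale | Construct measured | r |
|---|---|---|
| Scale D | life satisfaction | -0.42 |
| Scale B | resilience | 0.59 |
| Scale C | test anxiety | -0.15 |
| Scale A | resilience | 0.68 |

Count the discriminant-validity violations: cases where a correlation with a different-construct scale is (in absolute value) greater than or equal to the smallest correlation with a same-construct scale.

0

Convergent (same construct = resilience): Scale B, Scale A.
Smallest convergent = 0.59. Discriminant |r|: 0.42, 0.15; count ≥ 0.59 → 0.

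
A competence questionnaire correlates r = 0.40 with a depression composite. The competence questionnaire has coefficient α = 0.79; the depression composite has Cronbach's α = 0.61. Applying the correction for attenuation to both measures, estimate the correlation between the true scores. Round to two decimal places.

0.58

r_true = r_obs / √(r_xx · r_yy) = 0.40 / √(0.79 × 0.61) = 0.40 / √0.4819 = 0.40 / 0.6942 ≈ 0.58.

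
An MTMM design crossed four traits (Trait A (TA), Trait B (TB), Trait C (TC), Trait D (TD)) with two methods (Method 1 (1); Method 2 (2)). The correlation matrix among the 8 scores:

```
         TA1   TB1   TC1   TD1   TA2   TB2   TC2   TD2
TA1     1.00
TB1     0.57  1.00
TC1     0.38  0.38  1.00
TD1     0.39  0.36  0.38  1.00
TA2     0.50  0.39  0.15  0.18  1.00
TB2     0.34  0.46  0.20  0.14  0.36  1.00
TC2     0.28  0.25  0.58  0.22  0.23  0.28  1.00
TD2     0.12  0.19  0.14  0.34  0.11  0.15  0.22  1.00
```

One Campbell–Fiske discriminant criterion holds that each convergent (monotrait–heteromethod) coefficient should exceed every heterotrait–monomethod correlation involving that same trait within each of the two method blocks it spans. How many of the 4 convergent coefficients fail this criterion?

Each convergent coefficient versus the relevant comparison correlations:
TA (methods 1·2): 0.50 vs {0.57, 0.36, 0.38, 0.23, 0.39, 0.11} → fail.
TB (methods 1·2): 0.46 vs {0.57, 0.36, 0.38, 0.28, 0.36, 0.15} → fail.
TC (methods 1·2): 0.58 vs {0.38, 0.23, 0.38, 0.28, 0.38, 0.22} → pass.
TD (methods 1·2): 0.34 vs {0.39, 0.11, 0.36, 0.15, 0.38, 0.22} → fail.
3 of 4 fail.

3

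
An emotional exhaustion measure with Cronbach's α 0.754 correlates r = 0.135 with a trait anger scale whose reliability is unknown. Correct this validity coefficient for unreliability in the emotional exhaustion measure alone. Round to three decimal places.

Single correction: r_c = r_obs / √r_xx = 0.135 / √0.754 = 0.135 / 0.8683 ≈ 0.155.

0.155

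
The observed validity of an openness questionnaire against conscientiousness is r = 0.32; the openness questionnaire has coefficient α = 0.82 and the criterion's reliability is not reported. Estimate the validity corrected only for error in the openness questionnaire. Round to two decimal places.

Single correction: r_c = r_obs / √r_xx = 0.32 / √0.82 = 0.32 / 0.9055 ≈ 0.35.

0.35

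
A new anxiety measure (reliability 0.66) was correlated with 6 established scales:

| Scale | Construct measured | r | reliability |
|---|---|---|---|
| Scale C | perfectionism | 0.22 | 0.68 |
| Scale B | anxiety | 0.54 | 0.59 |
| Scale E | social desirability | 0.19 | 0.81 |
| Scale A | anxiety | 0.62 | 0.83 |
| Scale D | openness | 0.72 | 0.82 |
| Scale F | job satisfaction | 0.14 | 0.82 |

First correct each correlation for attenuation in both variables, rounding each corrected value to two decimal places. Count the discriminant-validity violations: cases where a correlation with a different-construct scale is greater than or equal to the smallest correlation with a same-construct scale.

1

Disattenuated r (r / √(r_scale · r_new)):
  Scale C (disc): 0.22 / √(0.68·0.66) = 0.33
  Scale B (conv): 0.54 / √(0.59·0.66) = 0.87
  Scale E (disc): 0.19 / √(0.81·0.66) = 0.26
  Scale A (conv): 0.62 / √(0.83·0.66) = 0.84
  Scale D (disc): 0.72 / √(0.82·0.66) = 0.98
  Scale F (disc): 0.14 / √(0.82·0.66) = 0.19
Smallest convergent = 0.84. Discriminant values: 0.33, 0.26, 0.98, 0.19; count ≥ 0.84 → 1.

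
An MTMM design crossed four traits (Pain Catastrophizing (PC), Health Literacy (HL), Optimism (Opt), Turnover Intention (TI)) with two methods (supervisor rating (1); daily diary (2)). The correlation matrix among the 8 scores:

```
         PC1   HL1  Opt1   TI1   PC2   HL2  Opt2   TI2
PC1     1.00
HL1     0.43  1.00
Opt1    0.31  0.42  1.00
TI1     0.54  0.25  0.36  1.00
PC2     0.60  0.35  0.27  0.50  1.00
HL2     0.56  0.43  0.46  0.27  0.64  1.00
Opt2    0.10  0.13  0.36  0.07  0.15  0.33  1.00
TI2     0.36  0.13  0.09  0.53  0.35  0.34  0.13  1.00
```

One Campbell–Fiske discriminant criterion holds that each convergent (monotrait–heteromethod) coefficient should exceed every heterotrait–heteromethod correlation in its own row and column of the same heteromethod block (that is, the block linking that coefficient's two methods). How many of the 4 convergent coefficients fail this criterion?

2

Convergent coefficients and their comparison sets:
PC (methods 1·2): 0.60 vs {0.56, 0.35, 0.10, 0.27, 0.36, 0.50} → pass.
HL (methods 1·2): 0.43 vs {0.35, 0.56, 0.13, 0.46, 0.13, 0.27} → fail.
Opt (methods 1·2): 0.36 vs {0.27, 0.10, 0.46, 0.13, 0.09, 0.07} → fail.
TI (methods 1·2): 0.53 vs {0.50, 0.36, 0.27, 0.13, 0.07, 0.09} → pass.
2 of 4 fail.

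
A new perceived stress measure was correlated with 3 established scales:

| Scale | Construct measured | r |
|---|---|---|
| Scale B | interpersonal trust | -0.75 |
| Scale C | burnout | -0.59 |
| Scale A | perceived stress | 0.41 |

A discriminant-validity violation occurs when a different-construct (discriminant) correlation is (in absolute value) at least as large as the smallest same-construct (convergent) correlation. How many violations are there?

Convergent (same construct = perceived stress): Scale A.
Smallest convergent = 0.41. Discriminant |r|: 0.75, 0.59; count ≥ 0.41 → 2.

2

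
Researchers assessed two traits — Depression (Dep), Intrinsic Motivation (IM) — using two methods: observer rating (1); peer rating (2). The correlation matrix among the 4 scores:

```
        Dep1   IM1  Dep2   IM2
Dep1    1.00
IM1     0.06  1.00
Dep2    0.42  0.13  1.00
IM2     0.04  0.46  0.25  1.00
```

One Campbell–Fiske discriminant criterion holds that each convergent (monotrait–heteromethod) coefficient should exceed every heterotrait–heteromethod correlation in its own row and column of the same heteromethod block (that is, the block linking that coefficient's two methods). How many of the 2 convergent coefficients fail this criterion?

Checking each validity diagonal entry against its comparison values:
Dep (methods 1·2): 0.42 vs {0.04, 0.13} → pass.
IM (methods 1·2): 0.46 vs {0.13, 0.04} → pass.
0 of 2 fail.

0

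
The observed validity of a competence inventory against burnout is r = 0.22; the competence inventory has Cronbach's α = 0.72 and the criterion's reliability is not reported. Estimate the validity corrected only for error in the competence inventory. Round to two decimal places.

Single correction: r_c = r_obs / √r_xx = 0.22 / √0.72 = 0.22 / 0.8485 ≈ 0.26.

0.26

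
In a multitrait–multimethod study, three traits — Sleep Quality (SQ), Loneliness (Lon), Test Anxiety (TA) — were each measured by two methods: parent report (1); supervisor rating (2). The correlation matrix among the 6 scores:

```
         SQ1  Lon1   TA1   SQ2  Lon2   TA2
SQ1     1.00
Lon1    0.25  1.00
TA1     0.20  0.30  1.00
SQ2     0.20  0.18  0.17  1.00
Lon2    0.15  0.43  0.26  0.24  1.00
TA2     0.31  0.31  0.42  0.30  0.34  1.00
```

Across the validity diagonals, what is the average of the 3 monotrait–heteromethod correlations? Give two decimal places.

Convergent values: 0.20, 0.43, 0.42; mean = 1.05/3 = 0.35.

0.35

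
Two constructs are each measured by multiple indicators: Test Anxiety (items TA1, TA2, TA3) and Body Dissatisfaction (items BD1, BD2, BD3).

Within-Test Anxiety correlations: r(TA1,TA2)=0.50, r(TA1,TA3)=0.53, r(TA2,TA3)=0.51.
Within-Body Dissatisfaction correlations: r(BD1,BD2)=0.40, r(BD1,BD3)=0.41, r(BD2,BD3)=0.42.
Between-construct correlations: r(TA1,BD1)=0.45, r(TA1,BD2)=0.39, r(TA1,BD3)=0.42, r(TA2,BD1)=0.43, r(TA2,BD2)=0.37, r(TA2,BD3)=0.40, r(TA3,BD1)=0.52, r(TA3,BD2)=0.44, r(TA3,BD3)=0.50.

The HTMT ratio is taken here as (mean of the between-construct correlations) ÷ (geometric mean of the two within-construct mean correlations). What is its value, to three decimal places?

0.949

Mean heterotrait r = 3.92/9 = 0.4356.
Mean within-TA = 1.54/3 = 0.5133; mean within-BD = 1.23/3 = 0.4100.
Geometric mean = √(0.5133 × 0.4100) = 0.4588.
HTMT = 0.4356 / 0.4588 = 0.949.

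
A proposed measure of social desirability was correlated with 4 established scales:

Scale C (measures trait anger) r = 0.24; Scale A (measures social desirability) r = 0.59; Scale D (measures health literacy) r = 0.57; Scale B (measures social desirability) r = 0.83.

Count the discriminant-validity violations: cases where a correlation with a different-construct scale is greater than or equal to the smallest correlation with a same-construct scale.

0

Convergent (same construct = social desirability): Scale A, Scale B.
Smallest convergent = 0.59. Discriminant values: 0.24, 0.57; count ≥ 0.59 → 0.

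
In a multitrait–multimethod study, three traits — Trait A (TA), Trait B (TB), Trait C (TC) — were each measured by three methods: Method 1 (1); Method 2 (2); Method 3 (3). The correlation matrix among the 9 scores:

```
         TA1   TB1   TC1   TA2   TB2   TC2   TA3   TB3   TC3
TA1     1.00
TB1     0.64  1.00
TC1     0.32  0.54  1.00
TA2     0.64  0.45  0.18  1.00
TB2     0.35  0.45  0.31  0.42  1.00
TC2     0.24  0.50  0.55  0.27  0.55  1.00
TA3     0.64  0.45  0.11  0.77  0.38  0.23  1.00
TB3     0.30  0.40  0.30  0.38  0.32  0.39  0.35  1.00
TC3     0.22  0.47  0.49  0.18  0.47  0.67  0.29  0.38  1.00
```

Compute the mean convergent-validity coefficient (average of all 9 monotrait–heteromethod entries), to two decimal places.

0.55

Convergent values: 0.64, 0.64, 0.77, 0.45, 0.40, 0.32, 0.55, 0.49, 0.67; mean = 4.93/9 = 0.55.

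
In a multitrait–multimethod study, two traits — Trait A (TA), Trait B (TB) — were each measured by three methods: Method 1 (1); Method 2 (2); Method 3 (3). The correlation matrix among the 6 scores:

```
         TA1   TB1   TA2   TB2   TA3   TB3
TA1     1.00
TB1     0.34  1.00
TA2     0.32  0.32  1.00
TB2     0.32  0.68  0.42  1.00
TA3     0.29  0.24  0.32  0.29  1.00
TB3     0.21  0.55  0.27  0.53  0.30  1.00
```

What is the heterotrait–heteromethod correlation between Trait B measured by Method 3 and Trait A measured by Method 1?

0.21

Different traits and methods: r(TB3, TA1) = 0.21.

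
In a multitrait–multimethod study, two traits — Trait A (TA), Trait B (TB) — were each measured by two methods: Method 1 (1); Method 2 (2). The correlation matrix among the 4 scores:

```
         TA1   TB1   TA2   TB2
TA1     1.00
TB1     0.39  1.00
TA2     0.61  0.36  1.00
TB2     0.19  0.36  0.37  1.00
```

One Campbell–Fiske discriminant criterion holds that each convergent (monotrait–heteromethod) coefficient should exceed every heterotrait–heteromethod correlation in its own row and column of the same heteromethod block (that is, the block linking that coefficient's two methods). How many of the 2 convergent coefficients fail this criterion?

1

Each convergent coefficient versus the relevant comparison correlations:
TA (methods 1·2): 0.61 vs {0.19, 0.36} → pass.
TB (methods 1·2): 0.36 vs {0.36, 0.19} → fail.
1 of 2 fail.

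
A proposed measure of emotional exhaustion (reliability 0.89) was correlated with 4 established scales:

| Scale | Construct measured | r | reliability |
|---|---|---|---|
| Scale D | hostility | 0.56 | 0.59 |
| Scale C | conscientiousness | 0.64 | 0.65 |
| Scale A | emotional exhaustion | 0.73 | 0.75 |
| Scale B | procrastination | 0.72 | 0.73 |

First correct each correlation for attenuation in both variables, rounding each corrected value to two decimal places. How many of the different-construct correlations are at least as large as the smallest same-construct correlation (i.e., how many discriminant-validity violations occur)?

Disattenuated r (r / √(r_scale · r_new)):
  Scale D (disc): 0.56 / √(0.59·0.89) = 0.77
  Scale C (disc): 0.64 / √(0.65·0.89) = 0.84
  Scale A (conv): 0.73 / √(0.75·0.89) = 0.89
  Scale B (disc): 0.72 / √(0.73·0.89) = 0.89
Smallest convergent = 0.89. Discriminant values: 0.77, 0.84, 0.89; count ≥ 0.89 → 1.

1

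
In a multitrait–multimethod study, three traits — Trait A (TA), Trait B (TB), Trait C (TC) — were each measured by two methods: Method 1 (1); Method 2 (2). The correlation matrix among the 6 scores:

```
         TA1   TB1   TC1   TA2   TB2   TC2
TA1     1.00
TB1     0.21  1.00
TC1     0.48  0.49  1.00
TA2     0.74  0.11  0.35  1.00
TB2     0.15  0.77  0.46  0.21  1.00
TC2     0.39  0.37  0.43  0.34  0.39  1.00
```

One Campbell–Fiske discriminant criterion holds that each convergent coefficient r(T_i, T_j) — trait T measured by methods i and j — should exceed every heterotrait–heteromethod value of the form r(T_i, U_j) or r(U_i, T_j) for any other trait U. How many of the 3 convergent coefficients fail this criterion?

1

Convergent coefficients and their comparison sets:
TA (methods 1·2): 0.74 vs {0.15, 0.11, 0.39, 0.35} → pass.
TB (methods 1·2): 0.77 vs {0.11, 0.15, 0.37, 0.46} → pass.
TC (methods 1·2): 0.43 vs {0.35, 0.39, 0.46, 0.37} → fail.
1 of 3 fail.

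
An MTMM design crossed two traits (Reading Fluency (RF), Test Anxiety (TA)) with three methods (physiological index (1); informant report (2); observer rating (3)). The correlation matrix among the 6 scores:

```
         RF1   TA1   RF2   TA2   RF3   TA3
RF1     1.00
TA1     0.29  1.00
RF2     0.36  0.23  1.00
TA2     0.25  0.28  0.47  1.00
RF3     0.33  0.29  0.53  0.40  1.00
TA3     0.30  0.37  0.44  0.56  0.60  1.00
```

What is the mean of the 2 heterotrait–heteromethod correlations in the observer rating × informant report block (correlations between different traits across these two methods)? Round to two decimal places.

HTHM values (method 3 × method 2): 0.40, 0.44; mean = 0.84/2 = 0.42.

0.42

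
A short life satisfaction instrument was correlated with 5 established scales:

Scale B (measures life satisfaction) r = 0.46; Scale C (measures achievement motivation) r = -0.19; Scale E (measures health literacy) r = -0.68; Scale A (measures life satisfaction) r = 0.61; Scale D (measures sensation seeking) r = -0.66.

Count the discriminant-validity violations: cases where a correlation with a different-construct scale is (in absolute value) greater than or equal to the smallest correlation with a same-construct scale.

Convergent (same construct = life satisfaction): Scale B, Scale A.
Smallest convergent = 0.46. Discriminant |r|: 0.19, 0.68, 0.66; count ≥ 0.46 → 2.

2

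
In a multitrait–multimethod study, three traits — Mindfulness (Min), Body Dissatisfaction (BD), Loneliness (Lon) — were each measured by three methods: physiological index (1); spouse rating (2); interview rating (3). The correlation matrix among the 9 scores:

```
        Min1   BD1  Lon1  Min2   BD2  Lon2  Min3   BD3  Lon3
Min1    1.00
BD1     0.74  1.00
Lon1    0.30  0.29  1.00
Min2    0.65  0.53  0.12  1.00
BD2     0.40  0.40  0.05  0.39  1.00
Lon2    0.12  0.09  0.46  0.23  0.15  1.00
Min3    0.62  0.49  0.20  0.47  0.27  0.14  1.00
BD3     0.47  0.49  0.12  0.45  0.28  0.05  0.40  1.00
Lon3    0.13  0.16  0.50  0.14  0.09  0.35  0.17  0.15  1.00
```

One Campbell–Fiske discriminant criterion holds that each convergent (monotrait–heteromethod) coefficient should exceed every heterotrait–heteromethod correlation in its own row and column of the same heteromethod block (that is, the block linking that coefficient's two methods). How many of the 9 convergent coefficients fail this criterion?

Each convergent coefficient versus the relevant comparison correlations:
Min (methods 1·2): 0.65 vs {0.40, 0.53, 0.12, 0.12} → pass.
Min (methods 1·3): 0.62 vs {0.47, 0.49, 0.13, 0.20} → pass.
Min (methods 2·3): 0.47 vs {0.45, 0.27, 0.14, 0.14} → pass.
BD (methods 1·2): 0.40 vs {0.53, 0.40, 0.09, 0.05} → fail.
BD (methods 1·3): 0.49 vs {0.49, 0.47, 0.16, 0.12} → fail.
BD (methods 2·3): 0.28 vs {0.27, 0.45, 0.09, 0.05} → fail.
Lon (methods 1·2): 0.46 vs {0.12, 0.12, 0.05, 0.09} → pass.
Lon (methods 1·3): 0.50 vs {0.20, 0.13, 0.12, 0.16} → pass.
Lon (methods 2·3): 0.35 vs {0.14, 0.14, 0.05, 0.09} → pass.
3 of 9 fail.

3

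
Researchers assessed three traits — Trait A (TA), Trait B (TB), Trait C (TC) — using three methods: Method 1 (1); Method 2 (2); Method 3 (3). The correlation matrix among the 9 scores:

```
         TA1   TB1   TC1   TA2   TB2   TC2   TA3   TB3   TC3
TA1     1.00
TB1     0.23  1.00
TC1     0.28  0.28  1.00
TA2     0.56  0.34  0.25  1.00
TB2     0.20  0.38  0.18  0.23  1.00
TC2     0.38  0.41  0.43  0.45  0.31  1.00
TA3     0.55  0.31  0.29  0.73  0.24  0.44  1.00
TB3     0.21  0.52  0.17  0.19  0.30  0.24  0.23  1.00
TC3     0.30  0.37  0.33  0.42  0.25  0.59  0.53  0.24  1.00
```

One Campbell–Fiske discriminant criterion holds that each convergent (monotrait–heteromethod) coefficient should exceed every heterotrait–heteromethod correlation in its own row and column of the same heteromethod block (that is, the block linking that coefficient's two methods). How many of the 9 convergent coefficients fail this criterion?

Each convergent coefficient versus the relevant comparison correlations:
TA (methods 1·2): 0.56 vs {0.20, 0.34, 0.38, 0.25} → pass.
TA (methods 1·3): 0.55 vs {0.21, 0.31, 0.30, 0.29} → pass.
TA (methods 2·3): 0.73 vs {0.19, 0.24, 0.42, 0.44} → pass.
TB (methods 1·2): 0.38 vs {0.34, 0.20, 0.41, 0.18} → fail.
TB (methods 1·3): 0.52 vs {0.31, 0.21, 0.37, 0.17} → pass.
TB (methods 2·3): 0.30 vs {0.24, 0.19, 0.25, 0.24} → pass.
TC (methods 1·2): 0.43 vs {0.25, 0.38, 0.18, 0.41} → pass.
TC (methods 1·3): 0.33 vs {0.29, 0.30, 0.17, 0.37} → fail.
TC (methods 2·3): 0.59 vs {0.44, 0.42, 0.24, 0.25} → pass.
2 of 9 fail.

2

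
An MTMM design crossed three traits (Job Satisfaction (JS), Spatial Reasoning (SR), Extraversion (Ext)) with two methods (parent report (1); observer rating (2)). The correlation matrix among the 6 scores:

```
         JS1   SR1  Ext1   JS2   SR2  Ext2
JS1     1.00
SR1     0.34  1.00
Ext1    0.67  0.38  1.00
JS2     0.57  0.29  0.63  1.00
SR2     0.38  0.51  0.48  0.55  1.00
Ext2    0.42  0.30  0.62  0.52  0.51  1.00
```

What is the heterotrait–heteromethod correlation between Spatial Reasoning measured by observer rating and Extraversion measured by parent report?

Different traits and methods: r(SR2, Ext1) = 0.48.

0.48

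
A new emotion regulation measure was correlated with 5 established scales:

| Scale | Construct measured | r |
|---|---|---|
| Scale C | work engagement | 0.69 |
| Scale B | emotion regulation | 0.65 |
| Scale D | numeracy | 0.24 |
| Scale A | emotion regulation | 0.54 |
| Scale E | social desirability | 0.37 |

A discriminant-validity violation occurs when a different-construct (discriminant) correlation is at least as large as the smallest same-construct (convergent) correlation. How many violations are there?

1

Convergent (same construct = emotion regulation): Scale B, Scale A.
Smallest convergent = 0.54. Discriminant values: 0.69, 0.24, 0.37; count ≥ 0.54 → 1.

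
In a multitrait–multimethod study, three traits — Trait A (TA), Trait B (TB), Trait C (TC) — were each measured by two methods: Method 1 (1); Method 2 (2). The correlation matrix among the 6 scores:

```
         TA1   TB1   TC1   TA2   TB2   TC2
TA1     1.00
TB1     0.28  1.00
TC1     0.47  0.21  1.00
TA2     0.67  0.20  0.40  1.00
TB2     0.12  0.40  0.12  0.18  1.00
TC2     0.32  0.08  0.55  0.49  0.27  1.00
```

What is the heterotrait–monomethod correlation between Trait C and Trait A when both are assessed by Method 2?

Different traits, same method: r(TC2, TA2) = 0.49.

0.49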